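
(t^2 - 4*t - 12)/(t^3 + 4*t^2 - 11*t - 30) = (t - 6)/(t^2 + 2*t - 15)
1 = 1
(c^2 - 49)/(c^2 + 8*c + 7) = (c - 7)/(c + 1)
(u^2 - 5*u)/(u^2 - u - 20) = u/(u + 4)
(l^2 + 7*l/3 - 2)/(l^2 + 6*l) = (l^2 + 7*l/3 - 2)/(l*(l + 6))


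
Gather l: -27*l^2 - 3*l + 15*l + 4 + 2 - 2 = -27*l^2 + 12*l + 4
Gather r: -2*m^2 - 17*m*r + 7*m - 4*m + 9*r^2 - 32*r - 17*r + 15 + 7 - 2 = -2*m^2 + 3*m + 9*r^2 + r*(-17*m - 49) + 20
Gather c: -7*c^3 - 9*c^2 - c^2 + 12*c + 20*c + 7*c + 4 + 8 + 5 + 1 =-7*c^3 - 10*c^2 + 39*c + 18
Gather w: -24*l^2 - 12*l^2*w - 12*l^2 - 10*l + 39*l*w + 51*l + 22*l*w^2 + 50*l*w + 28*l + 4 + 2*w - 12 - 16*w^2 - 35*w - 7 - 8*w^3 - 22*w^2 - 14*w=-36*l^2 + 69*l - 8*w^3 + w^2*(22*l - 38) + w*(-12*l^2 + 89*l - 47) - 15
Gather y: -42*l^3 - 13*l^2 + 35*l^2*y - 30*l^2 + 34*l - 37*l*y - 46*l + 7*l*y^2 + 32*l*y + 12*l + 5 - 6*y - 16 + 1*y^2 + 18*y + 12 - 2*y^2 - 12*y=-42*l^3 - 43*l^2 + y^2*(7*l - 1) + y*(35*l^2 - 5*l) + 1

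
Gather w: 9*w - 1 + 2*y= 9*w + 2*y - 1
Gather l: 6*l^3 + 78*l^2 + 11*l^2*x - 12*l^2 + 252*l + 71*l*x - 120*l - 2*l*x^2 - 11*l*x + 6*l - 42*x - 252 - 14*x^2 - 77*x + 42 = 6*l^3 + l^2*(11*x + 66) + l*(-2*x^2 + 60*x + 138) - 14*x^2 - 119*x - 210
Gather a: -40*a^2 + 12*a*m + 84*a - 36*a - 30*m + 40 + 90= -40*a^2 + a*(12*m + 48) - 30*m + 130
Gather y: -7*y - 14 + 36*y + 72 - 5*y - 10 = 24*y + 48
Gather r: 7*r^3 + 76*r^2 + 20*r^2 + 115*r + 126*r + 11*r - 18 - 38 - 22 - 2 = 7*r^3 + 96*r^2 + 252*r - 80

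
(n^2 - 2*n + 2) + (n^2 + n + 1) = 2*n^2 - n + 3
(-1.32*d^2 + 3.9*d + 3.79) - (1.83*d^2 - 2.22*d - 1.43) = -3.15*d^2 + 6.12*d + 5.22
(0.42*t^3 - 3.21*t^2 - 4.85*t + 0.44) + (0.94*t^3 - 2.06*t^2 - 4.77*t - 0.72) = 1.36*t^3 - 5.27*t^2 - 9.62*t - 0.28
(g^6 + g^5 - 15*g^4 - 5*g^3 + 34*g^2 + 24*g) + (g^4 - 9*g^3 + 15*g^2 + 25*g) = g^6 + g^5 - 14*g^4 - 14*g^3 + 49*g^2 + 49*g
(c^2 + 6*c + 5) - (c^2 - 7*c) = 13*c + 5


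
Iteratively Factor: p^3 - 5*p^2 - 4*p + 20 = (p + 2)*(p^2 - 7*p + 10) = (p - 5)*(p + 2)*(p - 2)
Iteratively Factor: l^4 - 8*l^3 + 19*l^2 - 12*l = (l - 1)*(l^3 - 7*l^2 + 12*l) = (l - 4)*(l - 1)*(l^2 - 3*l) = (l - 4)*(l - 3)*(l - 1)*(l)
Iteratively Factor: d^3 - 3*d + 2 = (d - 1)*(d^2 + d - 2) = (d - 1)^2*(d + 2)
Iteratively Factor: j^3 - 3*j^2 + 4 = (j + 1)*(j^2 - 4*j + 4) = (j - 2)*(j + 1)*(j - 2)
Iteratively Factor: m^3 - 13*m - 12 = (m - 4)*(m^2 + 4*m + 3) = (m - 4)*(m + 1)*(m + 3)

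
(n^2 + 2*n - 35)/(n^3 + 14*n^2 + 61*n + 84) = (n - 5)/(n^2 + 7*n + 12)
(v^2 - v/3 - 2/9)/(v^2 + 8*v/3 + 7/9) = (3*v - 2)/(3*v + 7)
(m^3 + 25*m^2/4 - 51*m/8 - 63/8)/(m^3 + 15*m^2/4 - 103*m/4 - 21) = (m - 3/2)/(m - 4)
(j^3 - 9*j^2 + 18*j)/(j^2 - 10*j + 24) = j*(j - 3)/(j - 4)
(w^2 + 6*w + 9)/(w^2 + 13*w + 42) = (w^2 + 6*w + 9)/(w^2 + 13*w + 42)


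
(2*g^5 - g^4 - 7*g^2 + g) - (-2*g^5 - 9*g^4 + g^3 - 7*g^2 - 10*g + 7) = 4*g^5 + 8*g^4 - g^3 + 11*g - 7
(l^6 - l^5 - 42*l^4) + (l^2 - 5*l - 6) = l^6 - l^5 - 42*l^4 + l^2 - 5*l - 6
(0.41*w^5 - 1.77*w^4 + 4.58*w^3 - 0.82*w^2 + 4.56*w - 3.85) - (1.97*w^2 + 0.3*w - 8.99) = 0.41*w^5 - 1.77*w^4 + 4.58*w^3 - 2.79*w^2 + 4.26*w + 5.14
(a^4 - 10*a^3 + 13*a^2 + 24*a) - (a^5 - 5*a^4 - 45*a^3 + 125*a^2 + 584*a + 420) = -a^5 + 6*a^4 + 35*a^3 - 112*a^2 - 560*a - 420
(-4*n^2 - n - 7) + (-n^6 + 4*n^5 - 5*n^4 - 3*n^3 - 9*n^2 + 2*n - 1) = -n^6 + 4*n^5 - 5*n^4 - 3*n^3 - 13*n^2 + n - 8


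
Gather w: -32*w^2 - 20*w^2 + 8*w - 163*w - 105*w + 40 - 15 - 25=-52*w^2 - 260*w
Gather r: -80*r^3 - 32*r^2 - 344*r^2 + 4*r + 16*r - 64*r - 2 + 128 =-80*r^3 - 376*r^2 - 44*r + 126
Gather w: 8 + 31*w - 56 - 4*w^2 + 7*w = -4*w^2 + 38*w - 48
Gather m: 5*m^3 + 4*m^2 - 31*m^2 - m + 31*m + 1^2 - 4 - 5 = 5*m^3 - 27*m^2 + 30*m - 8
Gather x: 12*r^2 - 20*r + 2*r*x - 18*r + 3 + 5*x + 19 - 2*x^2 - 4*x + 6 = 12*r^2 - 38*r - 2*x^2 + x*(2*r + 1) + 28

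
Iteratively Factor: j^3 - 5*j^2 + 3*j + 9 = (j - 3)*(j^2 - 2*j - 3) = (j - 3)*(j + 1)*(j - 3)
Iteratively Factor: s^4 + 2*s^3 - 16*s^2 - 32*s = (s + 4)*(s^3 - 2*s^2 - 8*s) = (s - 4)*(s + 4)*(s^2 + 2*s) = (s - 4)*(s + 2)*(s + 4)*(s)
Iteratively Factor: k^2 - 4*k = (k)*(k - 4)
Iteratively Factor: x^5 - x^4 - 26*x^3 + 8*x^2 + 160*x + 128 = (x + 2)*(x^4 - 3*x^3 - 20*x^2 + 48*x + 64) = (x - 4)*(x + 2)*(x^3 + x^2 - 16*x - 16) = (x - 4)*(x + 2)*(x + 4)*(x^2 - 3*x - 4) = (x - 4)^2*(x + 2)*(x + 4)*(x + 1)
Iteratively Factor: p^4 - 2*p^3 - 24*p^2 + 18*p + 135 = (p - 5)*(p^3 + 3*p^2 - 9*p - 27) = (p - 5)*(p + 3)*(p^2 - 9) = (p - 5)*(p + 3)^2*(p - 3)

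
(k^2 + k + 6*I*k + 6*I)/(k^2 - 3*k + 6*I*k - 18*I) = (k + 1)/(k - 3)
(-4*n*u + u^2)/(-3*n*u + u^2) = (4*n - u)/(3*n - u)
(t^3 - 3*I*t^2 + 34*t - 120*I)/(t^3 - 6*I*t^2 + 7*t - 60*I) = (t + 6*I)/(t + 3*I)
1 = 1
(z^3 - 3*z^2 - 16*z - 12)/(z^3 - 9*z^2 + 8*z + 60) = (z + 1)/(z - 5)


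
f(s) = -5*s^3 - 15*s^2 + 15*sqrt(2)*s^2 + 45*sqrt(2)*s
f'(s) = -15*s^2 - 30*s + 30*sqrt(2)*s + 45*sqrt(2)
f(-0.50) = -29.64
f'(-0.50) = 53.68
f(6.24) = -575.81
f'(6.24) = -442.88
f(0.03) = 1.91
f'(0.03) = 64.00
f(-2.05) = -61.27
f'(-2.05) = -24.87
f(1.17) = 74.96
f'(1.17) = 57.65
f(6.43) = -663.15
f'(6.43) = -476.63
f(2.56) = 119.75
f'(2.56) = -2.85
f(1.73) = 102.80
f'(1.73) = 40.24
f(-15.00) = 17318.38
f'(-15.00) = -3497.76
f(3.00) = 111.84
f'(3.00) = -34.08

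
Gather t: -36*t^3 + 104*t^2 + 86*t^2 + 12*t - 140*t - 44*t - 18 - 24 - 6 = -36*t^3 + 190*t^2 - 172*t - 48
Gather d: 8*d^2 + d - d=8*d^2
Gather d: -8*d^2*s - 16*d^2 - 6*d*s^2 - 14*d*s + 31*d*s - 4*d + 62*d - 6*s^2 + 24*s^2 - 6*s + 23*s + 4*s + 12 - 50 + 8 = d^2*(-8*s - 16) + d*(-6*s^2 + 17*s + 58) + 18*s^2 + 21*s - 30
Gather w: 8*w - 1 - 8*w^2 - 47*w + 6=-8*w^2 - 39*w + 5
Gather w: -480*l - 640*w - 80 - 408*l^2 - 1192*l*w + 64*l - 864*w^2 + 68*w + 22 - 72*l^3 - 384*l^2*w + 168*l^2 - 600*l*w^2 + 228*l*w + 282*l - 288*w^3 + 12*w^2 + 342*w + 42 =-72*l^3 - 240*l^2 - 134*l - 288*w^3 + w^2*(-600*l - 852) + w*(-384*l^2 - 964*l - 230) - 16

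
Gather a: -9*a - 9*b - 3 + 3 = -9*a - 9*b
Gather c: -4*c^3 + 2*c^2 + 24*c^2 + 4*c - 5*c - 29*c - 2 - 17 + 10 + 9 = -4*c^3 + 26*c^2 - 30*c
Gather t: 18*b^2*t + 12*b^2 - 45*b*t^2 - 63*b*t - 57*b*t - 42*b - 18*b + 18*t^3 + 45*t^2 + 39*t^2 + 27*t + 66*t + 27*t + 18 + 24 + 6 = 12*b^2 - 60*b + 18*t^3 + t^2*(84 - 45*b) + t*(18*b^2 - 120*b + 120) + 48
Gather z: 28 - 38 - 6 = -16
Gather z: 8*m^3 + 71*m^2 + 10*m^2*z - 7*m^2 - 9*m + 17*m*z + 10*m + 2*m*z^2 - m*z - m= 8*m^3 + 64*m^2 + 2*m*z^2 + z*(10*m^2 + 16*m)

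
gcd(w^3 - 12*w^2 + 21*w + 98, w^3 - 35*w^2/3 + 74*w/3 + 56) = w - 7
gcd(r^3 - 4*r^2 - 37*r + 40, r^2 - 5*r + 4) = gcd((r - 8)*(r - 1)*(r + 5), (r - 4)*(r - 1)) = r - 1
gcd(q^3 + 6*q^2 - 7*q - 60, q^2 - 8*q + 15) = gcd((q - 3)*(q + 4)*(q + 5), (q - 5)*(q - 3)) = q - 3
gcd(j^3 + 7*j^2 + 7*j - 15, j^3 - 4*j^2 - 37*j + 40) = j^2 + 4*j - 5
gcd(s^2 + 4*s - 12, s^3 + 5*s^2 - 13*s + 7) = 1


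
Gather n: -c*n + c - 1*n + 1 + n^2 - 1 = c + n^2 + n*(-c - 1)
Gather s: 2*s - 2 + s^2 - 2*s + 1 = s^2 - 1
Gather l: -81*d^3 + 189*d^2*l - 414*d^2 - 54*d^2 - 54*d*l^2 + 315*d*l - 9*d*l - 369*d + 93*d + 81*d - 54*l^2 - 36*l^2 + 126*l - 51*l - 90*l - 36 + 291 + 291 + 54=-81*d^3 - 468*d^2 - 195*d + l^2*(-54*d - 90) + l*(189*d^2 + 306*d - 15) + 600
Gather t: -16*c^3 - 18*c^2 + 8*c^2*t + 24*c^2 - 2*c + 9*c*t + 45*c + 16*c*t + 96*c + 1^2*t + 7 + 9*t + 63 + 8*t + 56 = -16*c^3 + 6*c^2 + 139*c + t*(8*c^2 + 25*c + 18) + 126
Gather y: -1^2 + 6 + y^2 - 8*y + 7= y^2 - 8*y + 12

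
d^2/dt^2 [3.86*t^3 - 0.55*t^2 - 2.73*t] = 23.16*t - 1.1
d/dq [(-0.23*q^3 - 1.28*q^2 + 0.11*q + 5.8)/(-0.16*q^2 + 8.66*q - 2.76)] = (0.0368*q^4 - 3.9836*q^3 - 9.1628*q^2 + 8.9216*q - 50.5316)/(0.0256*q^4 - 2.7712*q^3 + 75.8788*q^2 - 47.8032*q + 7.6176)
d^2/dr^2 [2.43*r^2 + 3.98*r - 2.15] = 4.86000000000000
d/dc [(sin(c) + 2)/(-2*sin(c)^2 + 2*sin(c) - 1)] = (8*sin(c) - cos(2*c) - 4)*cos(c)/(-2*sin(c) - cos(2*c) + 2)^2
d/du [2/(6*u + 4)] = -3/(3*u + 2)^2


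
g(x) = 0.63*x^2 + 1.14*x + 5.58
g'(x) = 1.26*x + 1.14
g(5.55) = 31.31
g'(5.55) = 8.13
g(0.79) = 6.87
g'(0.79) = 2.14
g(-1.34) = 5.18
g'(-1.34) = -0.55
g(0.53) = 6.36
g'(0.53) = 1.81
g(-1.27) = 5.15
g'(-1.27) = -0.46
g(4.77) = 25.35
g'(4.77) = 7.15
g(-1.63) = 5.40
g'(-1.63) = -0.91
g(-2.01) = 5.83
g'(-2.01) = -1.39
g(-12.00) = 82.62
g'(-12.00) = -13.98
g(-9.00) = 46.35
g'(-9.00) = -10.20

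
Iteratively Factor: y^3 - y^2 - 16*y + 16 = (y + 4)*(y^2 - 5*y + 4) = (y - 1)*(y + 4)*(y - 4)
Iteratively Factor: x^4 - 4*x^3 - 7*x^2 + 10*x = (x)*(x^3 - 4*x^2 - 7*x + 10) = x*(x - 5)*(x^2 + x - 2) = x*(x - 5)*(x - 1)*(x + 2)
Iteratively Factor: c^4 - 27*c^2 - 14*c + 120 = (c - 2)*(c^3 + 2*c^2 - 23*c - 60) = (c - 5)*(c - 2)*(c^2 + 7*c + 12) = (c - 5)*(c - 2)*(c + 3)*(c + 4)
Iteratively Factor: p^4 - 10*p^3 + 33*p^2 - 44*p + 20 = (p - 2)*(p^3 - 8*p^2 + 17*p - 10) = (p - 5)*(p - 2)*(p^2 - 3*p + 2) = (p - 5)*(p - 2)^2*(p - 1)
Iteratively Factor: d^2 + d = (d + 1)*(d)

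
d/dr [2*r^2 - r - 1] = 4*r - 1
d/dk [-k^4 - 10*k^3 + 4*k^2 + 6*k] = -4*k^3 - 30*k^2 + 8*k + 6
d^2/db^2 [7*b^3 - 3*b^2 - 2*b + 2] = 42*b - 6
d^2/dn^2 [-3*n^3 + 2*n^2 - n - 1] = 4 - 18*n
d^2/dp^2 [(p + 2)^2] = 2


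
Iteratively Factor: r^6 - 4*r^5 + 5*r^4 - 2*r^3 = (r - 2)*(r^5 - 2*r^4 + r^3) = r*(r - 2)*(r^4 - 2*r^3 + r^2) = r*(r - 2)*(r - 1)*(r^3 - r^2) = r^2*(r - 2)*(r - 1)*(r^2 - r) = r^3*(r - 2)*(r - 1)*(r - 1)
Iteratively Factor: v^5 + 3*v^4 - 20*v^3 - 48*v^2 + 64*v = (v - 1)*(v^4 + 4*v^3 - 16*v^2 - 64*v) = (v - 4)*(v - 1)*(v^3 + 8*v^2 + 16*v) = (v - 4)*(v - 1)*(v + 4)*(v^2 + 4*v) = v*(v - 4)*(v - 1)*(v + 4)*(v + 4)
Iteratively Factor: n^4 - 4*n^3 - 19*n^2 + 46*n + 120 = (n + 2)*(n^3 - 6*n^2 - 7*n + 60) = (n + 2)*(n + 3)*(n^2 - 9*n + 20) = (n - 5)*(n + 2)*(n + 3)*(n - 4)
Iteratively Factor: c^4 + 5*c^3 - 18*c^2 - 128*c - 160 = (c + 2)*(c^3 + 3*c^2 - 24*c - 80) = (c + 2)*(c + 4)*(c^2 - c - 20) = (c - 5)*(c + 2)*(c + 4)*(c + 4)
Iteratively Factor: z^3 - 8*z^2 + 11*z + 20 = (z - 4)*(z^2 - 4*z - 5) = (z - 4)*(z + 1)*(z - 5)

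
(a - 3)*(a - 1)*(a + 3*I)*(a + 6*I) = a^4 - 4*a^3 + 9*I*a^3 - 15*a^2 - 36*I*a^2 + 72*a + 27*I*a - 54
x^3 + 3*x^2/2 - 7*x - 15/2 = (x - 5/2)*(x + 1)*(x + 3)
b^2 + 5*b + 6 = (b + 2)*(b + 3)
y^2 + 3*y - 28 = (y - 4)*(y + 7)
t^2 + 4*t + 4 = (t + 2)^2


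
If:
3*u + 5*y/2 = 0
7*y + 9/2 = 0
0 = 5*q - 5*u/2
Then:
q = 15/56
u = 15/28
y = -9/14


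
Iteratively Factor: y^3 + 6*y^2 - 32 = (y + 4)*(y^2 + 2*y - 8) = (y + 4)^2*(y - 2)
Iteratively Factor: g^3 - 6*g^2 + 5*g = (g)*(g^2 - 6*g + 5) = g*(g - 5)*(g - 1)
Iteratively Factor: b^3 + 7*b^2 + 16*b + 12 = (b + 2)*(b^2 + 5*b + 6) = (b + 2)*(b + 3)*(b + 2)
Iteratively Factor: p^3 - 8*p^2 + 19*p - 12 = (p - 3)*(p^2 - 5*p + 4) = (p - 4)*(p - 3)*(p - 1)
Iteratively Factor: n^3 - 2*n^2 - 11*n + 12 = (n - 4)*(n^2 + 2*n - 3) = (n - 4)*(n - 1)*(n + 3)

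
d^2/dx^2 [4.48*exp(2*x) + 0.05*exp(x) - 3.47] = (17.92*exp(x) + 0.05)*exp(x)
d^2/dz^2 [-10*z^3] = -60*z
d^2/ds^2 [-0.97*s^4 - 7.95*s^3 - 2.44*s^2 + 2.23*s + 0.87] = -11.64*s^2 - 47.7*s - 4.88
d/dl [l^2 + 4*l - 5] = 2*l + 4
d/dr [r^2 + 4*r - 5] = 2*r + 4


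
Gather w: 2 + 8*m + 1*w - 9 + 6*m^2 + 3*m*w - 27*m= 6*m^2 - 19*m + w*(3*m + 1) - 7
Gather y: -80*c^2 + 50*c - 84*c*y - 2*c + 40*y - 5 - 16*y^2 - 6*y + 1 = -80*c^2 + 48*c - 16*y^2 + y*(34 - 84*c) - 4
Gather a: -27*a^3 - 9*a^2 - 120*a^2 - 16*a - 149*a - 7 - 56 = -27*a^3 - 129*a^2 - 165*a - 63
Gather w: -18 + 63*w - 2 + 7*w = 70*w - 20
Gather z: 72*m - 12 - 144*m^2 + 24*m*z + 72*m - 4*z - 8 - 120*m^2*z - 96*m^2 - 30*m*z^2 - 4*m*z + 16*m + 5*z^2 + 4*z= -240*m^2 + 160*m + z^2*(5 - 30*m) + z*(-120*m^2 + 20*m) - 20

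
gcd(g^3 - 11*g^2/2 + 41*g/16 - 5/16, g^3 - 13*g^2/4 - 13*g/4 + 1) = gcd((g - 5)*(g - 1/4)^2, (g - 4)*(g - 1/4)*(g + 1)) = g - 1/4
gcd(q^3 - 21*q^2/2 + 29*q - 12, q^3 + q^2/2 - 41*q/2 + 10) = q^2 - 9*q/2 + 2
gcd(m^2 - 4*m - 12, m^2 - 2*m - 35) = 1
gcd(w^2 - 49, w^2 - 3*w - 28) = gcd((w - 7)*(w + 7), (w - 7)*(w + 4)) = w - 7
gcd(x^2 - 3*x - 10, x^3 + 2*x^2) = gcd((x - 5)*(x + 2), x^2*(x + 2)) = x + 2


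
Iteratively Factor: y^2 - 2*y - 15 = (y + 3)*(y - 5)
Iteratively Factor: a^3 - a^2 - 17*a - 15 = (a - 5)*(a^2 + 4*a + 3) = (a - 5)*(a + 1)*(a + 3)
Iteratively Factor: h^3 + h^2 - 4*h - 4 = (h + 1)*(h^2 - 4) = (h + 1)*(h + 2)*(h - 2)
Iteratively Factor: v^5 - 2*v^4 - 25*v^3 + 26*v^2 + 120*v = (v + 2)*(v^4 - 4*v^3 - 17*v^2 + 60*v) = (v + 2)*(v + 4)*(v^3 - 8*v^2 + 15*v) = (v - 3)*(v + 2)*(v + 4)*(v^2 - 5*v) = (v - 5)*(v - 3)*(v + 2)*(v + 4)*(v)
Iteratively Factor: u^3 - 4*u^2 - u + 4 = (u + 1)*(u^2 - 5*u + 4) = (u - 1)*(u + 1)*(u - 4)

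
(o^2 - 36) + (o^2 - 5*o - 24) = 2*o^2 - 5*o - 60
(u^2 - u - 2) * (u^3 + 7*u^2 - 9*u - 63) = u^5 + 6*u^4 - 18*u^3 - 68*u^2 + 81*u + 126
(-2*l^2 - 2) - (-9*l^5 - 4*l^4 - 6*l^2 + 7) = 9*l^5 + 4*l^4 + 4*l^2 - 9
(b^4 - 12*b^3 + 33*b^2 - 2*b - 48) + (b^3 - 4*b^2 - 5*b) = b^4 - 11*b^3 + 29*b^2 - 7*b - 48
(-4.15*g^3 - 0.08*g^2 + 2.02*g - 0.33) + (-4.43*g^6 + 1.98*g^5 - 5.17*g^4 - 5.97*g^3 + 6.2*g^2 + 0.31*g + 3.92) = -4.43*g^6 + 1.98*g^5 - 5.17*g^4 - 10.12*g^3 + 6.12*g^2 + 2.33*g + 3.59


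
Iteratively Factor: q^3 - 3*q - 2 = (q + 1)*(q^2 - q - 2) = (q - 2)*(q + 1)*(q + 1)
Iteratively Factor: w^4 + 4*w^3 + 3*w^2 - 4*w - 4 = (w + 2)*(w^3 + 2*w^2 - w - 2) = (w + 1)*(w + 2)*(w^2 + w - 2) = (w + 1)*(w + 2)^2*(w - 1)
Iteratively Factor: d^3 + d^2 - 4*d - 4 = (d + 1)*(d^2 - 4) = (d + 1)*(d + 2)*(d - 2)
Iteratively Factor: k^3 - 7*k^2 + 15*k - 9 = (k - 3)*(k^2 - 4*k + 3) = (k - 3)*(k - 1)*(k - 3)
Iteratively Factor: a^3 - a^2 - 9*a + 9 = (a - 1)*(a^2 - 9) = (a - 1)*(a + 3)*(a - 3)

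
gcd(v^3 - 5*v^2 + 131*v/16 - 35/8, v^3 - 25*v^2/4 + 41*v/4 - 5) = v - 5/4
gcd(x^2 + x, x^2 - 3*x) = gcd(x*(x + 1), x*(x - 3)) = x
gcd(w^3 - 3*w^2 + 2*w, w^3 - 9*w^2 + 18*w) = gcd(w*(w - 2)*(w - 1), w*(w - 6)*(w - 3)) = w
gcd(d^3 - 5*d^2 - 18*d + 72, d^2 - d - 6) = d - 3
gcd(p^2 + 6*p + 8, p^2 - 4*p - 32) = p + 4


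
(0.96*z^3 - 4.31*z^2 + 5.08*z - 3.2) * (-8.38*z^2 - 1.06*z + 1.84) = -8.0448*z^5 + 35.1002*z^4 - 36.2354*z^3 + 13.5008*z^2 + 12.7392*z - 5.888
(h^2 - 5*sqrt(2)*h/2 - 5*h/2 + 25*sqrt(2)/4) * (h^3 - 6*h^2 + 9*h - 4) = h^5 - 17*h^4/2 - 5*sqrt(2)*h^4/2 + 24*h^3 + 85*sqrt(2)*h^3/4 - 60*sqrt(2)*h^2 - 53*h^2/2 + 10*h + 265*sqrt(2)*h/4 - 25*sqrt(2)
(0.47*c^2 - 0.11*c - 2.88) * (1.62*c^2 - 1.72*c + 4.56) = 0.7614*c^4 - 0.9866*c^3 - 2.3332*c^2 + 4.452*c - 13.1328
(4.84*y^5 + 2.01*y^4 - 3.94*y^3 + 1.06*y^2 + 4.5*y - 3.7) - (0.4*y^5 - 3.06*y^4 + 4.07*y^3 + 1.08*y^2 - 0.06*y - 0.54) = 4.44*y^5 + 5.07*y^4 - 8.01*y^3 - 0.02*y^2 + 4.56*y - 3.16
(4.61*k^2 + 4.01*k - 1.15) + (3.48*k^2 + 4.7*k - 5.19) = 8.09*k^2 + 8.71*k - 6.34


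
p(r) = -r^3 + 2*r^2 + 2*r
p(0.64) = 1.84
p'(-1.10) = -6.03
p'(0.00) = 2.00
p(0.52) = 1.44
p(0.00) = 0.00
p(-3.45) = 57.97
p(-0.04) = -0.08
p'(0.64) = 3.33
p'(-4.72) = -83.72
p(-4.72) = 140.27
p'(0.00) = 2.00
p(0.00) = 0.00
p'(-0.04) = 1.84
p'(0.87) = 3.21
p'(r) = -3*r^2 + 4*r + 2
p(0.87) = 2.60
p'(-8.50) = -248.75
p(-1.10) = 1.55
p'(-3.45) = -47.51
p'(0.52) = 3.27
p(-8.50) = 741.62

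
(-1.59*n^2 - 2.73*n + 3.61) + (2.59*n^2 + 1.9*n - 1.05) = 1.0*n^2 - 0.83*n + 2.56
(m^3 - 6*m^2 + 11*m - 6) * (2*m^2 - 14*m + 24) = 2*m^5 - 26*m^4 + 130*m^3 - 310*m^2 + 348*m - 144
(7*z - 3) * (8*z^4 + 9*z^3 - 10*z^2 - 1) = 56*z^5 + 39*z^4 - 97*z^3 + 30*z^2 - 7*z + 3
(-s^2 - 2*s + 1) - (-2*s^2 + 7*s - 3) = s^2 - 9*s + 4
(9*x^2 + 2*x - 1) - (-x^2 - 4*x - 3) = 10*x^2 + 6*x + 2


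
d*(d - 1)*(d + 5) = d^3 + 4*d^2 - 5*d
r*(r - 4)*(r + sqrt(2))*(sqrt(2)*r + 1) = sqrt(2)*r^4 - 4*sqrt(2)*r^3 + 3*r^3 - 12*r^2 + sqrt(2)*r^2 - 4*sqrt(2)*r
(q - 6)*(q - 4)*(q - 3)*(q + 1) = q^4 - 12*q^3 + 41*q^2 - 18*q - 72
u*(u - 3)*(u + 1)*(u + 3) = u^4 + u^3 - 9*u^2 - 9*u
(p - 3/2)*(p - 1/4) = p^2 - 7*p/4 + 3/8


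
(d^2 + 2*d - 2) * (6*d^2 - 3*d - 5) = 6*d^4 + 9*d^3 - 23*d^2 - 4*d + 10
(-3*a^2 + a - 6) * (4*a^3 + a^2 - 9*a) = -12*a^5 + a^4 + 4*a^3 - 15*a^2 + 54*a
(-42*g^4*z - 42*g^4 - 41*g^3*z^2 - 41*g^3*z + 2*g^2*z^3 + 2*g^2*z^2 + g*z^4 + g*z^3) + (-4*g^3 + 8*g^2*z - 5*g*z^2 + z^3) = -42*g^4*z - 42*g^4 - 41*g^3*z^2 - 41*g^3*z - 4*g^3 + 2*g^2*z^3 + 2*g^2*z^2 + 8*g^2*z + g*z^4 + g*z^3 - 5*g*z^2 + z^3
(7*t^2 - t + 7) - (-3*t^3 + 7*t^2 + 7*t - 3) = 3*t^3 - 8*t + 10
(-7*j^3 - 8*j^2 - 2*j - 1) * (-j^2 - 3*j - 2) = 7*j^5 + 29*j^4 + 40*j^3 + 23*j^2 + 7*j + 2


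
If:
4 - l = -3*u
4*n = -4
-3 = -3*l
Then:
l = 1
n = -1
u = -1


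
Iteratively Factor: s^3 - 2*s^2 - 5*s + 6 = (s + 2)*(s^2 - 4*s + 3) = (s - 1)*(s + 2)*(s - 3)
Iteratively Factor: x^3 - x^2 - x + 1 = (x + 1)*(x^2 - 2*x + 1) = (x - 1)*(x + 1)*(x - 1)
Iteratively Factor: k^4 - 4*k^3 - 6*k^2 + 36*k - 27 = (k - 1)*(k^3 - 3*k^2 - 9*k + 27) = (k - 3)*(k - 1)*(k^2 - 9) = (k - 3)*(k - 1)*(k + 3)*(k - 3)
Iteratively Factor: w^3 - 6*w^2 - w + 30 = (w + 2)*(w^2 - 8*w + 15) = (w - 5)*(w + 2)*(w - 3)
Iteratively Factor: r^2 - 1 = (r - 1)*(r + 1)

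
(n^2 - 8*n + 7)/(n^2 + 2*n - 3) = (n - 7)/(n + 3)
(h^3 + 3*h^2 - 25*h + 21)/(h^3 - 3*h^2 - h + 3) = (h + 7)/(h + 1)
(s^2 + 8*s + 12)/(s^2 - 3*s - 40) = (s^2 + 8*s + 12)/(s^2 - 3*s - 40)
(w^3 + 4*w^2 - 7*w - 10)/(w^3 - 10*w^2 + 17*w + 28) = (w^2 + 3*w - 10)/(w^2 - 11*w + 28)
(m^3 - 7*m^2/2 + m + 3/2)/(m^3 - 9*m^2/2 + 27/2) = (2*m^2 - m - 1)/(2*m^2 - 3*m - 9)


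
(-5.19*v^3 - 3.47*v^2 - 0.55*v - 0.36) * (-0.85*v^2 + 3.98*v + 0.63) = 4.4115*v^5 - 17.7067*v^4 - 16.6128*v^3 - 4.0691*v^2 - 1.7793*v - 0.2268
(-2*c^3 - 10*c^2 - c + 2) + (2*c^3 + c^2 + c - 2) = -9*c^2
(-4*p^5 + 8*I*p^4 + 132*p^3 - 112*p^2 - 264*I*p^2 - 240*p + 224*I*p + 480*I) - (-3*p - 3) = -4*p^5 + 8*I*p^4 + 132*p^3 - 112*p^2 - 264*I*p^2 - 237*p + 224*I*p + 3 + 480*I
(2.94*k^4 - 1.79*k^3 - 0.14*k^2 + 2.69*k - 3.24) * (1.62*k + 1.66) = 4.7628*k^5 + 1.9806*k^4 - 3.1982*k^3 + 4.1254*k^2 - 0.783400000000001*k - 5.3784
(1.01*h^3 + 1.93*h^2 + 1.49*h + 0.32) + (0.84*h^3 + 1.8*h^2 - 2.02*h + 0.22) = 1.85*h^3 + 3.73*h^2 - 0.53*h + 0.54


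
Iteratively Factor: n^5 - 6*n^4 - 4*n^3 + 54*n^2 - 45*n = (n - 3)*(n^4 - 3*n^3 - 13*n^2 + 15*n) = (n - 3)*(n - 1)*(n^3 - 2*n^2 - 15*n) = (n - 5)*(n - 3)*(n - 1)*(n^2 + 3*n) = n*(n - 5)*(n - 3)*(n - 1)*(n + 3)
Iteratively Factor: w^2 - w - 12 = (w - 4)*(w + 3)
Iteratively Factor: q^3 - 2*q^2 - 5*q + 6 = (q - 1)*(q^2 - q - 6) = (q - 3)*(q - 1)*(q + 2)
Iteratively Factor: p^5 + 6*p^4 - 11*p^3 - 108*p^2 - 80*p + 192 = (p + 4)*(p^4 + 2*p^3 - 19*p^2 - 32*p + 48) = (p - 4)*(p + 4)*(p^3 + 6*p^2 + 5*p - 12) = (p - 4)*(p - 1)*(p + 4)*(p^2 + 7*p + 12) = (p - 4)*(p - 1)*(p + 3)*(p + 4)*(p + 4)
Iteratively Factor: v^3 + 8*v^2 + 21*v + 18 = (v + 2)*(v^2 + 6*v + 9) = (v + 2)*(v + 3)*(v + 3)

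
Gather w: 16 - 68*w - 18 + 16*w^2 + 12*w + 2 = 16*w^2 - 56*w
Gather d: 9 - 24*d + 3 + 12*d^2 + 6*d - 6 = 12*d^2 - 18*d + 6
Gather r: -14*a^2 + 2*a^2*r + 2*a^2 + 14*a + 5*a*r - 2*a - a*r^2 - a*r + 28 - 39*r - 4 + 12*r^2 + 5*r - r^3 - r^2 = -12*a^2 + 12*a - r^3 + r^2*(11 - a) + r*(2*a^2 + 4*a - 34) + 24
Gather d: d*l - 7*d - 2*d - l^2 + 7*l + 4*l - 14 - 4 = d*(l - 9) - l^2 + 11*l - 18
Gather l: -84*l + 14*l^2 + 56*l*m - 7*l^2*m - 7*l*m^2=l^2*(14 - 7*m) + l*(-7*m^2 + 56*m - 84)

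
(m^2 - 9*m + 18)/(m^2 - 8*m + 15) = (m - 6)/(m - 5)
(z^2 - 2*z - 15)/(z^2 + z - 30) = (z + 3)/(z + 6)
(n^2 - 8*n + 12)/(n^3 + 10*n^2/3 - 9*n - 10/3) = 3*(n - 6)/(3*n^2 + 16*n + 5)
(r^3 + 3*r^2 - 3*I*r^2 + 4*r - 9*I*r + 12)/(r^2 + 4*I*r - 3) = (r^2 + r*(3 - 4*I) - 12*I)/(r + 3*I)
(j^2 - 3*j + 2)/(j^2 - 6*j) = (j^2 - 3*j + 2)/(j*(j - 6))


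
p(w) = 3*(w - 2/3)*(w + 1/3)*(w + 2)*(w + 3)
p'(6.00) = 4242.67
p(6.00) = 7296.00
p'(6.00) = 4242.67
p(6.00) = 7296.00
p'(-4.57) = -390.22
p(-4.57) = 268.56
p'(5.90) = 4062.77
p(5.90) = 6880.77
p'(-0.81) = -8.13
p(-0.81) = 5.50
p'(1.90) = 271.46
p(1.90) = 157.91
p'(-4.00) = -204.00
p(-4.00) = 102.67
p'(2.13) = 349.72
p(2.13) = 229.12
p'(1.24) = 108.71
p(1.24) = 37.18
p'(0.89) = 54.35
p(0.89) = 9.21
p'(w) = 3*(w - 2/3)*(w + 1/3)*(w + 2) + 3*(w - 2/3)*(w + 1/3)*(w + 3) + 3*(w - 2/3)*(w + 2)*(w + 3) + 3*(w + 1/3)*(w + 2)*(w + 3) = 12*w^3 + 42*w^2 + 74*w/3 - 28/3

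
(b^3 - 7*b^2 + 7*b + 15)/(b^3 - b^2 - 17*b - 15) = (b - 3)/(b + 3)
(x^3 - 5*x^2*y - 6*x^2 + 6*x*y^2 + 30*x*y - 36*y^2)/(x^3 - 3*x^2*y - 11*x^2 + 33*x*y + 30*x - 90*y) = (x - 2*y)/(x - 5)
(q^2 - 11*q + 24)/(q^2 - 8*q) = (q - 3)/q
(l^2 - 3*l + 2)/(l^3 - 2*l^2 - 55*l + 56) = (l - 2)/(l^2 - l - 56)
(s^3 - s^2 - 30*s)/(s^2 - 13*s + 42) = s*(s + 5)/(s - 7)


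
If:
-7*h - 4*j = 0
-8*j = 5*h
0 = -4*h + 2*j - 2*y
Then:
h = 0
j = 0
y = 0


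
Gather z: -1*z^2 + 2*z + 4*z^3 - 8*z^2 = 4*z^3 - 9*z^2 + 2*z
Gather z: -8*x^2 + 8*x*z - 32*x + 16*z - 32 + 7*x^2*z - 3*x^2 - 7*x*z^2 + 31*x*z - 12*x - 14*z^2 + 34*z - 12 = -11*x^2 - 44*x + z^2*(-7*x - 14) + z*(7*x^2 + 39*x + 50) - 44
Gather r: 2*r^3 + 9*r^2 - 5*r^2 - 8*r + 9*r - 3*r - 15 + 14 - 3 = 2*r^3 + 4*r^2 - 2*r - 4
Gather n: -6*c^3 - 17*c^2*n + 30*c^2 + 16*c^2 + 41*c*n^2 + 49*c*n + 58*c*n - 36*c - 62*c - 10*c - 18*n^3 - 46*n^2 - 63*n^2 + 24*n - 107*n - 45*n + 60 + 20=-6*c^3 + 46*c^2 - 108*c - 18*n^3 + n^2*(41*c - 109) + n*(-17*c^2 + 107*c - 128) + 80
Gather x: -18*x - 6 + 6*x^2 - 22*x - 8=6*x^2 - 40*x - 14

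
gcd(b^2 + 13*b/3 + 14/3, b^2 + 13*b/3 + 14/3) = b^2 + 13*b/3 + 14/3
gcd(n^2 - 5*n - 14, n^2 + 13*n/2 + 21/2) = 1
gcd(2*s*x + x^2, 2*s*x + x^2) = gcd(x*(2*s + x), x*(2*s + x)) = 2*s*x + x^2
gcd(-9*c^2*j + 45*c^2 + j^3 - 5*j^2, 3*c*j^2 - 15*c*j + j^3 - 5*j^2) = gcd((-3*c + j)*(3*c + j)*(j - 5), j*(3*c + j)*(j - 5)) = 3*c*j - 15*c + j^2 - 5*j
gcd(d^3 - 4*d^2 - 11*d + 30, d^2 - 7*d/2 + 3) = d - 2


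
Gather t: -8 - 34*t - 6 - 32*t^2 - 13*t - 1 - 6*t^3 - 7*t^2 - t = -6*t^3 - 39*t^2 - 48*t - 15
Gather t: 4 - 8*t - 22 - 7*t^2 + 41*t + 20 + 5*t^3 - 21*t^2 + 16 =5*t^3 - 28*t^2 + 33*t + 18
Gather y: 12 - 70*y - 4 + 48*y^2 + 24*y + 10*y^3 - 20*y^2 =10*y^3 + 28*y^2 - 46*y + 8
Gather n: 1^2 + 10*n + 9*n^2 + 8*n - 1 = 9*n^2 + 18*n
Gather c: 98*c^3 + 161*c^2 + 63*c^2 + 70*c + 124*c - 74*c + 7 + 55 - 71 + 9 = 98*c^3 + 224*c^2 + 120*c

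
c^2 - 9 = (c - 3)*(c + 3)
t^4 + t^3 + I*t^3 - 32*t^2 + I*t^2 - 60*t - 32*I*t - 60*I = (t - 6)*(t + 2)*(t + 5)*(t + I)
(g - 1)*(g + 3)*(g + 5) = g^3 + 7*g^2 + 7*g - 15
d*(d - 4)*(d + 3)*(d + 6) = d^4 + 5*d^3 - 18*d^2 - 72*d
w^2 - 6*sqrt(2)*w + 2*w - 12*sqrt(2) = (w + 2)*(w - 6*sqrt(2))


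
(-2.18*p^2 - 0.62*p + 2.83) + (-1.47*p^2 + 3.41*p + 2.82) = -3.65*p^2 + 2.79*p + 5.65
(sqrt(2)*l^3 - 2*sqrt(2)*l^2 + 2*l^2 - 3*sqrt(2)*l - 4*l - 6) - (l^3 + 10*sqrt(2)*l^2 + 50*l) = -l^3 + sqrt(2)*l^3 - 12*sqrt(2)*l^2 + 2*l^2 - 54*l - 3*sqrt(2)*l - 6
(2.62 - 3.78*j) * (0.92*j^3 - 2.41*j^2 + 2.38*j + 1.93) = -3.4776*j^4 + 11.5202*j^3 - 15.3106*j^2 - 1.0598*j + 5.0566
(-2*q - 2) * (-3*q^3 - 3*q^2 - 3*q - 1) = 6*q^4 + 12*q^3 + 12*q^2 + 8*q + 2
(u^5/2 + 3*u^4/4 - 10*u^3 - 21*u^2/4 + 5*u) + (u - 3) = u^5/2 + 3*u^4/4 - 10*u^3 - 21*u^2/4 + 6*u - 3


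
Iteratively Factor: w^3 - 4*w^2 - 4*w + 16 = (w + 2)*(w^2 - 6*w + 8) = (w - 4)*(w + 2)*(w - 2)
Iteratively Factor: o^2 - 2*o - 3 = (o + 1)*(o - 3)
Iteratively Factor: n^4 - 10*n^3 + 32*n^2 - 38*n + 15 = (n - 5)*(n^3 - 5*n^2 + 7*n - 3) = (n - 5)*(n - 1)*(n^2 - 4*n + 3) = (n - 5)*(n - 3)*(n - 1)*(n - 1)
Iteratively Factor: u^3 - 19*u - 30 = (u - 5)*(u^2 + 5*u + 6) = (u - 5)*(u + 3)*(u + 2)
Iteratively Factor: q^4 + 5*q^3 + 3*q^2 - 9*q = (q)*(q^3 + 5*q^2 + 3*q - 9) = q*(q + 3)*(q^2 + 2*q - 3) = q*(q - 1)*(q + 3)*(q + 3)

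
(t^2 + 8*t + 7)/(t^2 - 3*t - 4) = (t + 7)/(t - 4)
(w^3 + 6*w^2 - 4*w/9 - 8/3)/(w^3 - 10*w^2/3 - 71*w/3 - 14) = (w^2 + 16*w/3 - 4)/(w^2 - 4*w - 21)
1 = 1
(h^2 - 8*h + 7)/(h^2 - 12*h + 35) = (h - 1)/(h - 5)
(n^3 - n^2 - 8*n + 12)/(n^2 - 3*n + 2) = (n^2 + n - 6)/(n - 1)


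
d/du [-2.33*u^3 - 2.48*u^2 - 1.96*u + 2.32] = -6.99*u^2 - 4.96*u - 1.96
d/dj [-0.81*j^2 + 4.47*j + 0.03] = 4.47 - 1.62*j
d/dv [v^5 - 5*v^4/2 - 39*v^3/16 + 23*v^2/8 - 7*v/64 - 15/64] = 5*v^4 - 10*v^3 - 117*v^2/16 + 23*v/4 - 7/64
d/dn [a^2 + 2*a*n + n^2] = 2*a + 2*n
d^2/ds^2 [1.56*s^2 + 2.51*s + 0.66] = 3.12000000000000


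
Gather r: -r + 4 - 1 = 3 - r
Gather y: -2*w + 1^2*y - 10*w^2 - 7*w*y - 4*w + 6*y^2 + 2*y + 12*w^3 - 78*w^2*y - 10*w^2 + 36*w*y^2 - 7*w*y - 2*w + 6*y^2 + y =12*w^3 - 20*w^2 - 8*w + y^2*(36*w + 12) + y*(-78*w^2 - 14*w + 4)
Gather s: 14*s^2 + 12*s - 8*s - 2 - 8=14*s^2 + 4*s - 10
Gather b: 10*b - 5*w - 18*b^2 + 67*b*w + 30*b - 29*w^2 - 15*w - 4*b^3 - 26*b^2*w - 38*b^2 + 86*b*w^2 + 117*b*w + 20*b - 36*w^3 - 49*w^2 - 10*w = -4*b^3 + b^2*(-26*w - 56) + b*(86*w^2 + 184*w + 60) - 36*w^3 - 78*w^2 - 30*w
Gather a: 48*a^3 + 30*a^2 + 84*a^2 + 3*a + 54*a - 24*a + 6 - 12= 48*a^3 + 114*a^2 + 33*a - 6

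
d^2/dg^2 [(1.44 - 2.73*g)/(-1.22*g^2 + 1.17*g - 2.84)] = ((9.9018 - 19.9836*g)*(1.22*g^2 - 1.17*g + 2.84) + (2.44*g - 1.17)*(2.73*g - 1.44)*(4.88*g - 2.34))/(1.22*g^2 - 1.17*g + 2.84)^3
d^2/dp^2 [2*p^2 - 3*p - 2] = 4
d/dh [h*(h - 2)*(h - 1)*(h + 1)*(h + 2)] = 5*h^4 - 15*h^2 + 4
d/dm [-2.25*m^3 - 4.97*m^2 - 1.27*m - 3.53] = -6.75*m^2 - 9.94*m - 1.27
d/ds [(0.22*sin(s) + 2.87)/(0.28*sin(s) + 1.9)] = -0.3856*cos(s)/(0.28*sin(s) + 1.9)^2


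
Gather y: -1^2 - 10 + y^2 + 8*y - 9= y^2 + 8*y - 20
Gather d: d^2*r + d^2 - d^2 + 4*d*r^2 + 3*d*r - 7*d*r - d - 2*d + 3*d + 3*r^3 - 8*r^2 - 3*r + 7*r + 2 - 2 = d^2*r + d*(4*r^2 - 4*r) + 3*r^3 - 8*r^2 + 4*r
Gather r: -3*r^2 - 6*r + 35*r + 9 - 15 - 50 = -3*r^2 + 29*r - 56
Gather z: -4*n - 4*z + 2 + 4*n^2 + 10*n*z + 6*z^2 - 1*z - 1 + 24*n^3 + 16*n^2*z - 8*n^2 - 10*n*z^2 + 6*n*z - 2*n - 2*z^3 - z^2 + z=24*n^3 - 4*n^2 - 6*n - 2*z^3 + z^2*(5 - 10*n) + z*(16*n^2 + 16*n - 4) + 1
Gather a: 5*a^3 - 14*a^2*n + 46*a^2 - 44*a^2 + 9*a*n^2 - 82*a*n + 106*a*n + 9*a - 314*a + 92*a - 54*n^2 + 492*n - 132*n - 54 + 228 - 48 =5*a^3 + a^2*(2 - 14*n) + a*(9*n^2 + 24*n - 213) - 54*n^2 + 360*n + 126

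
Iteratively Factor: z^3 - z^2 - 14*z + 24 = (z + 4)*(z^2 - 5*z + 6) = (z - 3)*(z + 4)*(z - 2)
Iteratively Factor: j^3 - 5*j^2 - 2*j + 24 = (j + 2)*(j^2 - 7*j + 12) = (j - 3)*(j + 2)*(j - 4)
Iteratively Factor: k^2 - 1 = (k - 1)*(k + 1)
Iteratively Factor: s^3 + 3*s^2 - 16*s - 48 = (s + 3)*(s^2 - 16) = (s + 3)*(s + 4)*(s - 4)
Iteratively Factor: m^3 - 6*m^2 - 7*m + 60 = (m - 5)*(m^2 - m - 12) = (m - 5)*(m + 3)*(m - 4)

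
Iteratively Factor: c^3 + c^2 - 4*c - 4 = (c + 2)*(c^2 - c - 2) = (c + 1)*(c + 2)*(c - 2)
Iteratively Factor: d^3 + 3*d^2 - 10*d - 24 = (d - 3)*(d^2 + 6*d + 8) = (d - 3)*(d + 4)*(d + 2)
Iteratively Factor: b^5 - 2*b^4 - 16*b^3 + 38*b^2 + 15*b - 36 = (b + 1)*(b^4 - 3*b^3 - 13*b^2 + 51*b - 36) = (b - 3)*(b + 1)*(b^3 - 13*b + 12) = (b - 3)*(b - 1)*(b + 1)*(b^2 + b - 12) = (b - 3)*(b - 1)*(b + 1)*(b + 4)*(b - 3)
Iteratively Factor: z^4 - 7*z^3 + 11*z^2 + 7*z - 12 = (z - 3)*(z^3 - 4*z^2 - z + 4) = (z - 4)*(z - 3)*(z^2 - 1) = (z - 4)*(z - 3)*(z - 1)*(z + 1)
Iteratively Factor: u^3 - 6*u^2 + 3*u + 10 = (u + 1)*(u^2 - 7*u + 10) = (u - 2)*(u + 1)*(u - 5)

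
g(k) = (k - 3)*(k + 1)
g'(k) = 2*k - 2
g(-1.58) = 2.66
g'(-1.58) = -5.16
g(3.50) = 2.25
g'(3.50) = 5.00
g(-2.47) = 8.04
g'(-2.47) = -6.94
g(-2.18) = 6.11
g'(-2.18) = -6.36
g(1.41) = -3.83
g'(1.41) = 0.82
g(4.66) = 9.40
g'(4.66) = 7.32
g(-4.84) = 30.11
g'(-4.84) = -11.68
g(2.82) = -0.69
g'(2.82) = 3.64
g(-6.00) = 45.00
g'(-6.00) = -14.00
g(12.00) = 117.00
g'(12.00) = 22.00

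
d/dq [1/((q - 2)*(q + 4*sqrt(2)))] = ((2 - q)*(q + 4*sqrt(2)) - (q - 2)^2)/((q - 2)^3*(q + 4*sqrt(2))^2)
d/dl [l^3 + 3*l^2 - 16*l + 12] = 3*l^2 + 6*l - 16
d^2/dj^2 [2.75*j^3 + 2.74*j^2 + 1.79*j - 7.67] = 16.5*j + 5.48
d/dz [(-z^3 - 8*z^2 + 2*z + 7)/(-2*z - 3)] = (4*z^3 + 25*z^2 + 48*z + 8)/(4*z^2 + 12*z + 9)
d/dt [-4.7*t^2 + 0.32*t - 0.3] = 0.32 - 9.4*t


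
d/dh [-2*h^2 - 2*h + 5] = -4*h - 2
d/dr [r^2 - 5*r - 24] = 2*r - 5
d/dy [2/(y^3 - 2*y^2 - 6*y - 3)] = 2*(-3*y^2 + 4*y + 6)/(-y^3 + 2*y^2 + 6*y + 3)^2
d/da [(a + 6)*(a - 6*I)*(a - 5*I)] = 3*a^2 + a*(12 - 22*I) - 30 - 66*I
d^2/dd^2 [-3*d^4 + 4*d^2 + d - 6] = 8 - 36*d^2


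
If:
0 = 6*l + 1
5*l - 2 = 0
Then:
No Solution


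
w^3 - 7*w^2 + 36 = (w - 6)*(w - 3)*(w + 2)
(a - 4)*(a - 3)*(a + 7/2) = a^3 - 7*a^2/2 - 25*a/2 + 42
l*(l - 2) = l^2 - 2*l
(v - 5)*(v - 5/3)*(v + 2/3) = v^3 - 6*v^2 + 35*v/9 + 50/9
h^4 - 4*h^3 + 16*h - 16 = (h - 2)^3*(h + 2)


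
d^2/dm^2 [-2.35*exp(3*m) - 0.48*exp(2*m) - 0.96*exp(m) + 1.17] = (-21.15*exp(2*m) - 1.92*exp(m) - 0.96)*exp(m)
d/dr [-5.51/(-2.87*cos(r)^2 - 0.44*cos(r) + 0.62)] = (31.6274*cos(r) + 2.4244)*sin(r)/(2.87*cos(r)^2 + 0.44*cos(r) - 0.62)^2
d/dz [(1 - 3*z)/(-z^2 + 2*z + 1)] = (-3*z^2 + 2*z - 5)/(z^4 - 4*z^3 + 2*z^2 + 4*z + 1)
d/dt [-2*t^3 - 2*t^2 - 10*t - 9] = -6*t^2 - 4*t - 10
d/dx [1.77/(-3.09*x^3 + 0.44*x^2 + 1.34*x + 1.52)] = (16.4079*x^2 - 1.5576*x - 2.3718)/(-3.09*x^3 + 0.44*x^2 + 1.34*x + 1.52)^2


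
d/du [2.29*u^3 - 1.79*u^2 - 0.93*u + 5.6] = 6.87*u^2 - 3.58*u - 0.93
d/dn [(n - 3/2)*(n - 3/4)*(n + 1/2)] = n*(6*n - 7)/2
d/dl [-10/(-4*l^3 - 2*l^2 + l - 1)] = 10*(-12*l^2 - 4*l + 1)/(4*l^3 + 2*l^2 - l + 1)^2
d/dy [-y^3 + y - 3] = 1 - 3*y^2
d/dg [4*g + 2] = 4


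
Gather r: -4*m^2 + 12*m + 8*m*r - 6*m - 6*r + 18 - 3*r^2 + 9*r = -4*m^2 + 6*m - 3*r^2 + r*(8*m + 3) + 18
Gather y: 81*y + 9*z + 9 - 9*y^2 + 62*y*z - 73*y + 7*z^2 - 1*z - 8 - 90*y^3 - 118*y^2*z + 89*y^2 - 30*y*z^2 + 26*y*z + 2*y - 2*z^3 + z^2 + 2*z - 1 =-90*y^3 + y^2*(80 - 118*z) + y*(-30*z^2 + 88*z + 10) - 2*z^3 + 8*z^2 + 10*z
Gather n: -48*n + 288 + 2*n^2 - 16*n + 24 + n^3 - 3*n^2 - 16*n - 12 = n^3 - n^2 - 80*n + 300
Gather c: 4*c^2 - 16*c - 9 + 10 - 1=4*c^2 - 16*c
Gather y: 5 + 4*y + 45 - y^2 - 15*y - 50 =-y^2 - 11*y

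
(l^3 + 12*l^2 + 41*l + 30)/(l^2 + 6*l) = l + 6 + 5/l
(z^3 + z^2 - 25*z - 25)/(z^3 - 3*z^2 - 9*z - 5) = (z + 5)/(z + 1)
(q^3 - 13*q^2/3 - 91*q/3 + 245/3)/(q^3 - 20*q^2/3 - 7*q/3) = (3*q^2 + 8*q - 35)/(q*(3*q + 1))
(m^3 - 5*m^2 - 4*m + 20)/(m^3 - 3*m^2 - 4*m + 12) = (m - 5)/(m - 3)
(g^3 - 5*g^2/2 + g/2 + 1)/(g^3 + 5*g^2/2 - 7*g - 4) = (g - 1)/(g + 4)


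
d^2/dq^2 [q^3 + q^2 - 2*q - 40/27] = 6*q + 2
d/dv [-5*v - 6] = -5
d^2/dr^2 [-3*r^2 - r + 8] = -6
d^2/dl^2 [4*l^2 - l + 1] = 8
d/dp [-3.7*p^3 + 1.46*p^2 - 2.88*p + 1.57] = -11.1*p^2 + 2.92*p - 2.88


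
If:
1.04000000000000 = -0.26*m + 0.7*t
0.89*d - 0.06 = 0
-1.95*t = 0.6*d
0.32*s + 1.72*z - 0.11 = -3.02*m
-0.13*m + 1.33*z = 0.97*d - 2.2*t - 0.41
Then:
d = 0.07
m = -4.06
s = 41.96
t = -0.02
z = -0.62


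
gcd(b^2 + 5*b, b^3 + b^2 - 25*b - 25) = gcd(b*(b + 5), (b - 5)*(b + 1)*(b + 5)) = b + 5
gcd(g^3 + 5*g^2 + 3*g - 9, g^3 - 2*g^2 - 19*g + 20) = g - 1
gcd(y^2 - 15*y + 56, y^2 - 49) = y - 7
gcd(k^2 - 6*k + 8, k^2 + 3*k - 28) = k - 4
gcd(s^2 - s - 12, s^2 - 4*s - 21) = s + 3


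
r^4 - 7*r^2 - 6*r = r*(r - 3)*(r + 1)*(r + 2)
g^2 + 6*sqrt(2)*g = g*(g + 6*sqrt(2))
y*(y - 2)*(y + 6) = y^3 + 4*y^2 - 12*y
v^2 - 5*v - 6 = (v - 6)*(v + 1)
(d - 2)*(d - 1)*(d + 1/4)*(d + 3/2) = d^4 - 5*d^3/4 - 23*d^2/8 + 19*d/8 + 3/4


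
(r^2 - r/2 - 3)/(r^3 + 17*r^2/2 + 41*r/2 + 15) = (r - 2)/(r^2 + 7*r + 10)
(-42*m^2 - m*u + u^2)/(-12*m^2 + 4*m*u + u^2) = (-7*m + u)/(-2*m + u)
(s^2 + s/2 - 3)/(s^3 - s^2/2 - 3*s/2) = (s + 2)/(s*(s + 1))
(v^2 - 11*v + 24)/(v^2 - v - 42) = (-v^2 + 11*v - 24)/(-v^2 + v + 42)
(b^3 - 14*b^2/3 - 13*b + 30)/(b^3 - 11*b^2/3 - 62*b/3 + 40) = (b + 3)/(b + 4)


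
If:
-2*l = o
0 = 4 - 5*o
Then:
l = -2/5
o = 4/5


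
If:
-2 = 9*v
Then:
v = -2/9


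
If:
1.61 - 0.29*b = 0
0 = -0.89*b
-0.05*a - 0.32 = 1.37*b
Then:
No Solution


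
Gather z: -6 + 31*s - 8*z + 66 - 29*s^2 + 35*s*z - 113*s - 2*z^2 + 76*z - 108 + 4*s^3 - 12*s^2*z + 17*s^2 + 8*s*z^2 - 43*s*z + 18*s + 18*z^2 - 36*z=4*s^3 - 12*s^2 - 64*s + z^2*(8*s + 16) + z*(-12*s^2 - 8*s + 32) - 48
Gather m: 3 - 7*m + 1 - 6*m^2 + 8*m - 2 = -6*m^2 + m + 2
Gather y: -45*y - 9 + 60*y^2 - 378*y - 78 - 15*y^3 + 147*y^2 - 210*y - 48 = -15*y^3 + 207*y^2 - 633*y - 135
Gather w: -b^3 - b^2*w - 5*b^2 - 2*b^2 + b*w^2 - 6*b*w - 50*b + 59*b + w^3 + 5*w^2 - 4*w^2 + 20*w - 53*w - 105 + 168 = -b^3 - 7*b^2 + 9*b + w^3 + w^2*(b + 1) + w*(-b^2 - 6*b - 33) + 63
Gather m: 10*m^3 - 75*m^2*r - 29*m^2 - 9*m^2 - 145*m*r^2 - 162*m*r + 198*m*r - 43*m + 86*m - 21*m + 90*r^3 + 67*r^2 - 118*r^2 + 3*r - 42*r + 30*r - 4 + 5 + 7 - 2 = 10*m^3 + m^2*(-75*r - 38) + m*(-145*r^2 + 36*r + 22) + 90*r^3 - 51*r^2 - 9*r + 6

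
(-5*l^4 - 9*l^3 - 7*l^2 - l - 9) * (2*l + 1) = -10*l^5 - 23*l^4 - 23*l^3 - 9*l^2 - 19*l - 9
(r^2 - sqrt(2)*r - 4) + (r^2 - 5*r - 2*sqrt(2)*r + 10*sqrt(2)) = 2*r^2 - 5*r - 3*sqrt(2)*r - 4 + 10*sqrt(2)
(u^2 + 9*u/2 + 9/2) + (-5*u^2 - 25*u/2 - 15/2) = -4*u^2 - 8*u - 3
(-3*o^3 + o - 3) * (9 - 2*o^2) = 6*o^5 - 29*o^3 + 6*o^2 + 9*o - 27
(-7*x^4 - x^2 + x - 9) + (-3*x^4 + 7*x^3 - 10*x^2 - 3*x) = -10*x^4 + 7*x^3 - 11*x^2 - 2*x - 9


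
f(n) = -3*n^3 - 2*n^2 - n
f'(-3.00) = -70.00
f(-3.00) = 66.00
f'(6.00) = -349.00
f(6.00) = -726.00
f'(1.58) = -29.79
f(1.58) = -18.41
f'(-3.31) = -86.36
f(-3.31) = 90.19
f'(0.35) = -3.50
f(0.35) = -0.72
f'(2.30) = -57.81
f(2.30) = -49.38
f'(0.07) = -1.32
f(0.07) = -0.08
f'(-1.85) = -24.40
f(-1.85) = 14.00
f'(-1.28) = -10.63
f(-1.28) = 4.29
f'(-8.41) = -603.91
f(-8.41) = 1651.42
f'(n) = -9*n^2 - 4*n - 1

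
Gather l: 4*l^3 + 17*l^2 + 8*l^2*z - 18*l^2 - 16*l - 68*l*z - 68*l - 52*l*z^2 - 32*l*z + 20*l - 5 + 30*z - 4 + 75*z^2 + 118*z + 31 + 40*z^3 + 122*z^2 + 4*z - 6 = 4*l^3 + l^2*(8*z - 1) + l*(-52*z^2 - 100*z - 64) + 40*z^3 + 197*z^2 + 152*z + 16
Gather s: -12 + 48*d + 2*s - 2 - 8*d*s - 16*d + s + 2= 32*d + s*(3 - 8*d) - 12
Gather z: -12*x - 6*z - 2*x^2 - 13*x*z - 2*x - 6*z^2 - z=-2*x^2 - 14*x - 6*z^2 + z*(-13*x - 7)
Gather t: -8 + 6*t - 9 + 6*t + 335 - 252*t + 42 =360 - 240*t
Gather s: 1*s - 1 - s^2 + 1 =-s^2 + s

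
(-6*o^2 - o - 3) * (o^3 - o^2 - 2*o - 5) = -6*o^5 + 5*o^4 + 10*o^3 + 35*o^2 + 11*o + 15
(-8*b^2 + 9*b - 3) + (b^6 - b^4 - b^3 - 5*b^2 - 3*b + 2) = b^6 - b^4 - b^3 - 13*b^2 + 6*b - 1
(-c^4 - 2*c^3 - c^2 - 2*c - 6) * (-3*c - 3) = 3*c^5 + 9*c^4 + 9*c^3 + 9*c^2 + 24*c + 18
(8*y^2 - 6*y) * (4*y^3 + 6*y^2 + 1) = 32*y^5 + 24*y^4 - 36*y^3 + 8*y^2 - 6*y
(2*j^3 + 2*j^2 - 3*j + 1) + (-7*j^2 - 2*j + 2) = 2*j^3 - 5*j^2 - 5*j + 3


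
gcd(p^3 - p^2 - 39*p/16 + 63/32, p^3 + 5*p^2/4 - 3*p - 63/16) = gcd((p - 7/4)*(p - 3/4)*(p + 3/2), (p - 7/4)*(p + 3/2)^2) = p^2 - p/4 - 21/8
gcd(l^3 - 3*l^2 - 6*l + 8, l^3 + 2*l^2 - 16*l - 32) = l^2 - 2*l - 8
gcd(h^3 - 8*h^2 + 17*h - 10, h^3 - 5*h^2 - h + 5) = h^2 - 6*h + 5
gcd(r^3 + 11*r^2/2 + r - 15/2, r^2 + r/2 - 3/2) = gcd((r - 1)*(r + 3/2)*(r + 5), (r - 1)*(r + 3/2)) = r^2 + r/2 - 3/2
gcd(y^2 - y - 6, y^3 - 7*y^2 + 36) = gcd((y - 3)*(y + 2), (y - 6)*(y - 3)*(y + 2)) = y^2 - y - 6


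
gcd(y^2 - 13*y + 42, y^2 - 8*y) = 1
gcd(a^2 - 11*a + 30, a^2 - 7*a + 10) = a - 5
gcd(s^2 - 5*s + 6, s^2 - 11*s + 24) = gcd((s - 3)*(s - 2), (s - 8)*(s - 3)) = s - 3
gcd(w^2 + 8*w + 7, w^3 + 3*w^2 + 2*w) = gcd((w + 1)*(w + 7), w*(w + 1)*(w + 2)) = w + 1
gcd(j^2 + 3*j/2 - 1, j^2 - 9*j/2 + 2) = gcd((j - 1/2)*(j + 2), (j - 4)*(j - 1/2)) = j - 1/2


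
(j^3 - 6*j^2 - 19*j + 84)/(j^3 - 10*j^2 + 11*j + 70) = (j^2 + j - 12)/(j^2 - 3*j - 10)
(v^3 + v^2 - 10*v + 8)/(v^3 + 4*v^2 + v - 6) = (v^2 + 2*v - 8)/(v^2 + 5*v + 6)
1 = 1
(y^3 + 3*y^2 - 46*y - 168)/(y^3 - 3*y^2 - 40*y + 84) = (y + 4)/(y - 2)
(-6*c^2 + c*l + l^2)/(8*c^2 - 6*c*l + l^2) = (-3*c - l)/(4*c - l)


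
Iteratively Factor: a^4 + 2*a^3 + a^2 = (a)*(a^3 + 2*a^2 + a) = a^2*(a^2 + 2*a + 1) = a^2*(a + 1)*(a + 1)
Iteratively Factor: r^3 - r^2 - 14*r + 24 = (r + 4)*(r^2 - 5*r + 6) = (r - 3)*(r + 4)*(r - 2)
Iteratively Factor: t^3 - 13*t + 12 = (t + 4)*(t^2 - 4*t + 3) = (t - 3)*(t + 4)*(t - 1)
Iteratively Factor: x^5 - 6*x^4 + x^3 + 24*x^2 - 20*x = (x + 2)*(x^4 - 8*x^3 + 17*x^2 - 10*x) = x*(x + 2)*(x^3 - 8*x^2 + 17*x - 10) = x*(x - 5)*(x + 2)*(x^2 - 3*x + 2) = x*(x - 5)*(x - 1)*(x + 2)*(x - 2)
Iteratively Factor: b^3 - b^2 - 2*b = (b - 2)*(b^2 + b) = b*(b - 2)*(b + 1)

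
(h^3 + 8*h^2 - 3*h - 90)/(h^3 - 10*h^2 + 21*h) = (h^2 + 11*h + 30)/(h*(h - 7))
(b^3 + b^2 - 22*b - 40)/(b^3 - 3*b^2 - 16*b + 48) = (b^2 - 3*b - 10)/(b^2 - 7*b + 12)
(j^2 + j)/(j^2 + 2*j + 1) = j/(j + 1)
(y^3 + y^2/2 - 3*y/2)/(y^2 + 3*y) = (2*y^2 + y - 3)/(2*(y + 3))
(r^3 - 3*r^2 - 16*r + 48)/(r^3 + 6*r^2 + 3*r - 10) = (r^3 - 3*r^2 - 16*r + 48)/(r^3 + 6*r^2 + 3*r - 10)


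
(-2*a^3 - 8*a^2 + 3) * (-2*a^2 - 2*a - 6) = 4*a^5 + 20*a^4 + 28*a^3 + 42*a^2 - 6*a - 18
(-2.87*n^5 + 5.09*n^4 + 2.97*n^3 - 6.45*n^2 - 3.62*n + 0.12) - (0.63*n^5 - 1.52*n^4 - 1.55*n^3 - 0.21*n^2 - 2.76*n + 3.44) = -3.5*n^5 + 6.61*n^4 + 4.52*n^3 - 6.24*n^2 - 0.86*n - 3.32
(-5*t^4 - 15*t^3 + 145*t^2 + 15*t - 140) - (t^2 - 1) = -5*t^4 - 15*t^3 + 144*t^2 + 15*t - 139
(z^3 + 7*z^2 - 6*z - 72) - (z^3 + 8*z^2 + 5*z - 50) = -z^2 - 11*z - 22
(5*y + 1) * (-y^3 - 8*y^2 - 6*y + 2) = -5*y^4 - 41*y^3 - 38*y^2 + 4*y + 2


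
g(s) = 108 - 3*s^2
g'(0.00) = 0.00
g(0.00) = 108.00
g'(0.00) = 0.00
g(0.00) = 108.00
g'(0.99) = -5.94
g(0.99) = 105.06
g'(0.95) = -5.70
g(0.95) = 105.29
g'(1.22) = -7.32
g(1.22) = 103.53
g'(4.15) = -24.90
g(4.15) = 56.33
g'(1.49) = -8.94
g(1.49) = 101.34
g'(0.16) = -0.96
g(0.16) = 107.92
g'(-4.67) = 28.02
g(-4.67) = 42.57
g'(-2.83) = 16.98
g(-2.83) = 83.97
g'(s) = -6*s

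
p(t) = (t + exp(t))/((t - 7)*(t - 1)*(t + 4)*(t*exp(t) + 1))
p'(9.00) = 0.00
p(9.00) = 0.00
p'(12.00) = 0.00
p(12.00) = 0.00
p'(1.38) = 0.23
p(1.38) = -0.07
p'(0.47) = 0.13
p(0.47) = 0.08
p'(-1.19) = 0.03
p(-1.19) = -0.03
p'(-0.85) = 0.05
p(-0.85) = -0.01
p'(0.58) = 0.20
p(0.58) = 0.09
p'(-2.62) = 0.04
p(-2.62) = -0.07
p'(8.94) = -0.00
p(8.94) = 0.00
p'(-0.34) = 0.06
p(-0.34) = 0.01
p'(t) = (t + exp(t))*(-t*exp(t) - exp(t))/((t - 7)*(t - 1)*(t + 4)*(t*exp(t) + 1)^2) + (exp(t) + 1)/((t - 7)*(t - 1)*(t + 4)*(t*exp(t) + 1)) - (t + exp(t))/((t - 7)*(t - 1)*(t + 4)^2*(t*exp(t) + 1)) - (t + exp(t))/((t - 7)*(t - 1)^2*(t + 4)*(t*exp(t) + 1)) - (t + exp(t))/((t - 7)^2*(t - 1)*(t + 4)*(t*exp(t) + 1))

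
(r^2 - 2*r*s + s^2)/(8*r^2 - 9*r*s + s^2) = (r - s)/(8*r - s)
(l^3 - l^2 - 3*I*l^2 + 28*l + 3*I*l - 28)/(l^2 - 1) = (l^2 - 3*I*l + 28)/(l + 1)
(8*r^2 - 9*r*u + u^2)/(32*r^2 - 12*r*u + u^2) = (r - u)/(4*r - u)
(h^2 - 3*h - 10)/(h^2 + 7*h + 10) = (h - 5)/(h + 5)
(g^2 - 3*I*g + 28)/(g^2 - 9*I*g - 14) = (g + 4*I)/(g - 2*I)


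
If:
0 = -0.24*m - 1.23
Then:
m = -5.12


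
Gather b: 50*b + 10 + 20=50*b + 30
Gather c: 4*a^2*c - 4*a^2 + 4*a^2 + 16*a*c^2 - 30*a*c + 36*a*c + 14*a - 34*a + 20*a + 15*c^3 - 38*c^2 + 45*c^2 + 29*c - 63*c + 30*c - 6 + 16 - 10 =15*c^3 + c^2*(16*a + 7) + c*(4*a^2 + 6*a - 4)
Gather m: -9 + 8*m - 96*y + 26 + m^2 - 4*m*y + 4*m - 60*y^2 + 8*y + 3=m^2 + m*(12 - 4*y) - 60*y^2 - 88*y + 20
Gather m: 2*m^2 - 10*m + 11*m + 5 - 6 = 2*m^2 + m - 1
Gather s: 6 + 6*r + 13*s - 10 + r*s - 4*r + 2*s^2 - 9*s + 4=2*r + 2*s^2 + s*(r + 4)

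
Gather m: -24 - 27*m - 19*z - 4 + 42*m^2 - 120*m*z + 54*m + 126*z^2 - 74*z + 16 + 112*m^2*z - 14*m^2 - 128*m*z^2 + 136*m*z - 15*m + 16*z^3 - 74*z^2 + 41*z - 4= m^2*(112*z + 28) + m*(-128*z^2 + 16*z + 12) + 16*z^3 + 52*z^2 - 52*z - 16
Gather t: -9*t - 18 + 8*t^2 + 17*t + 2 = 8*t^2 + 8*t - 16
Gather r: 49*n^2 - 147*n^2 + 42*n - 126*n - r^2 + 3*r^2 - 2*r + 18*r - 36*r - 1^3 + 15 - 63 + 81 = -98*n^2 - 84*n + 2*r^2 - 20*r + 32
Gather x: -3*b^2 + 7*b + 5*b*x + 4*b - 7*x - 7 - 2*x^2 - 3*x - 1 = -3*b^2 + 11*b - 2*x^2 + x*(5*b - 10) - 8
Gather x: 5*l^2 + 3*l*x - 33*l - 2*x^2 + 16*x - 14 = 5*l^2 - 33*l - 2*x^2 + x*(3*l + 16) - 14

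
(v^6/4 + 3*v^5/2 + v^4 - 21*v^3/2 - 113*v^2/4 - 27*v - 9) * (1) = v^6/4 + 3*v^5/2 + v^4 - 21*v^3/2 - 113*v^2/4 - 27*v - 9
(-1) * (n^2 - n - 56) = -n^2 + n + 56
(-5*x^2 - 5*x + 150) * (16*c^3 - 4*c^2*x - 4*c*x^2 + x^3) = -80*c^3*x^2 - 80*c^3*x + 2400*c^3 + 20*c^2*x^3 + 20*c^2*x^2 - 600*c^2*x + 20*c*x^4 + 20*c*x^3 - 600*c*x^2 - 5*x^5 - 5*x^4 + 150*x^3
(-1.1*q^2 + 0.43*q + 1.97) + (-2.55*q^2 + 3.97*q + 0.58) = -3.65*q^2 + 4.4*q + 2.55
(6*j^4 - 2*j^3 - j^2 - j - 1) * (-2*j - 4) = -12*j^5 - 20*j^4 + 10*j^3 + 6*j^2 + 6*j + 4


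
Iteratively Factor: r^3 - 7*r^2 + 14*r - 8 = (r - 1)*(r^2 - 6*r + 8) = (r - 4)*(r - 1)*(r - 2)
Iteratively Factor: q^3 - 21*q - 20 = (q + 4)*(q^2 - 4*q - 5) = (q - 5)*(q + 4)*(q + 1)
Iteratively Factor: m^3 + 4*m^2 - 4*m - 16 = (m + 2)*(m^2 + 2*m - 8) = (m - 2)*(m + 2)*(m + 4)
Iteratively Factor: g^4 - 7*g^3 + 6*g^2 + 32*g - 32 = (g - 1)*(g^3 - 6*g^2 + 32) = (g - 4)*(g - 1)*(g^2 - 2*g - 8) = (g - 4)*(g - 1)*(g + 2)*(g - 4)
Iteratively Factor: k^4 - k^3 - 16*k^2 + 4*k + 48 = (k - 4)*(k^3 + 3*k^2 - 4*k - 12) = (k - 4)*(k + 3)*(k^2 - 4) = (k - 4)*(k + 2)*(k + 3)*(k - 2)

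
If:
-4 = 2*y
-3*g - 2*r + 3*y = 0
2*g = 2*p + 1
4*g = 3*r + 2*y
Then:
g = -26/17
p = -69/34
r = -12/17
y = -2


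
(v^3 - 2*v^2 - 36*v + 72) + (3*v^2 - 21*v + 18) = v^3 + v^2 - 57*v + 90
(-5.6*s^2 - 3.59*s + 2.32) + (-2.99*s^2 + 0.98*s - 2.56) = -8.59*s^2 - 2.61*s - 0.24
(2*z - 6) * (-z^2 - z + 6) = -2*z^3 + 4*z^2 + 18*z - 36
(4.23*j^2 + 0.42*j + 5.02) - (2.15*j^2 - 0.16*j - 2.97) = 2.08*j^2 + 0.58*j + 7.99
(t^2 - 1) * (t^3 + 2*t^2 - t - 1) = t^5 + 2*t^4 - 2*t^3 - 3*t^2 + t + 1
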